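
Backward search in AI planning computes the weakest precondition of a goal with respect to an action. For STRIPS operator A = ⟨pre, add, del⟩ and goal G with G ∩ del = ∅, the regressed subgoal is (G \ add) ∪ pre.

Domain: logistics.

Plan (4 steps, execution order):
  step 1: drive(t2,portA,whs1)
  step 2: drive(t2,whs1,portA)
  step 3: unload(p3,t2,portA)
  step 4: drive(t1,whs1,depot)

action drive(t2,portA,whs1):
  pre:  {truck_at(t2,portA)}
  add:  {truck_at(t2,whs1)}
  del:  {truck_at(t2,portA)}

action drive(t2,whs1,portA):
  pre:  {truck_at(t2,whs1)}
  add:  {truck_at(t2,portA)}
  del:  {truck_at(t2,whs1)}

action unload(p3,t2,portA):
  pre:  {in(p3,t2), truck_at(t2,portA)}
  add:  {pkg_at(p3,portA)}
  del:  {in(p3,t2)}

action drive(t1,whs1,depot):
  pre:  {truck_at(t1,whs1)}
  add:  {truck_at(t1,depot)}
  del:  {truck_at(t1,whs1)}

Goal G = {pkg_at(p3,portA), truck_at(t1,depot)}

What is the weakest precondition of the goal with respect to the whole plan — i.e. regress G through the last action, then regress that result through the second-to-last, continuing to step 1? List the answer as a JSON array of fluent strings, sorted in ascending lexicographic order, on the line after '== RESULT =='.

Regress step by step:
  through step 4 (drive(t1,whs1,depot)): drop {truck_at(t1,depot)}, keep {pkg_at(p3,portA)}, require {truck_at(t1,whs1)}
    → {pkg_at(p3,portA), truck_at(t1,whs1)}
  through step 3 (unload(p3,t2,portA)): drop {pkg_at(p3,portA)}, keep {truck_at(t1,whs1)}, require {in(p3,t2), truck_at(t2,portA)}
    → {in(p3,t2), truck_at(t1,whs1), truck_at(t2,portA)}
  through step 2 (drive(t2,whs1,portA)): drop {truck_at(t2,portA)}, keep {in(p3,t2), truck_at(t1,whs1)}, require {truck_at(t2,whs1)}
    → {in(p3,t2), truck_at(t1,whs1), truck_at(t2,whs1)}
  through step 1 (drive(t2,portA,whs1)): drop {truck_at(t2,whs1)}, keep {in(p3,t2), truck_at(t1,whs1)}, require {truck_at(t2,portA)}
    → {in(p3,t2), truck_at(t1,whs1), truck_at(t2,portA)}

== RESULT ==
["in(p3,t2)", "truck_at(t1,whs1)", "truck_at(t2,portA)"]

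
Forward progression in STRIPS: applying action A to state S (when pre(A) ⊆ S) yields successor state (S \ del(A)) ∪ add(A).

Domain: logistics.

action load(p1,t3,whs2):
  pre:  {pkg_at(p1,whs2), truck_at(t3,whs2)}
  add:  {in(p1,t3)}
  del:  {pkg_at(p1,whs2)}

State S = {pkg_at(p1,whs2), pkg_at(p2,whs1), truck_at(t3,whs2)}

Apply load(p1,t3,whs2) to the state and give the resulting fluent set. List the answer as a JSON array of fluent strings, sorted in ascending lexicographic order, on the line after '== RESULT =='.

Progress:
  pre ⊆ S: {pkg_at(p1,whs2), truck_at(t3,whs2)} ⊆ S  — applicable
  S \ del = {pkg_at(p2,whs1), truck_at(t3,whs2)}
  ∪ add   = {in(p1,t3), pkg_at(p2,whs1), truck_at(t3,whs2)}

== RESULT ==
["in(p1,t3)", "pkg_at(p2,whs1)", "truck_at(t3,whs2)"]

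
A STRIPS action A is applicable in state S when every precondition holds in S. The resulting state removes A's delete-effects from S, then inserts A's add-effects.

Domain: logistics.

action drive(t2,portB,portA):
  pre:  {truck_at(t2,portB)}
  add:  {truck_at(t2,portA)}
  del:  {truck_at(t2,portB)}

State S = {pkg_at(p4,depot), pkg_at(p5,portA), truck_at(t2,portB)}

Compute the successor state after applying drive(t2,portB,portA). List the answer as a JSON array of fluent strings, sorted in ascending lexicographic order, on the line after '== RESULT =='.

Compute (S \ del) ∪ add:
  pre ⊆ S: {truck_at(t2,portB)} ⊆ S  — applicable
  S \ del = {pkg_at(p4,depot), pkg_at(p5,portA)}
  ∪ add   = {pkg_at(p4,depot), pkg_at(p5,portA), truck_at(t2,portA)}

== RESULT ==
["pkg_at(p4,depot)", "pkg_at(p5,portA)", "truck_at(t2,portA)"]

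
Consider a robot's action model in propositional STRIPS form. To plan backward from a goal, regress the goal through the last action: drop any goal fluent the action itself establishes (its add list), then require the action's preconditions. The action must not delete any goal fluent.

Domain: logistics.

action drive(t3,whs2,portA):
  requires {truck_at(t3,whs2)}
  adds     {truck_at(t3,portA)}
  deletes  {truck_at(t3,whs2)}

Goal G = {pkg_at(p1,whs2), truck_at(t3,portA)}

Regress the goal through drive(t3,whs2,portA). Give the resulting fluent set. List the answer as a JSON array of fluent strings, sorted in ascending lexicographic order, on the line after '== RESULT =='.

Compute (G \ add) ∪ pre:
  G ∩ del = {}  (empty — regression defined)
  G \ add = {pkg_at(p1,whs2), truck_at(t3,portA)} \ {truck_at(t3,portA)} = {pkg_at(p1,whs2)}
  ∪ pre   = {pkg_at(p1,whs2)} ∪ {truck_at(t3,whs2)}
          = {pkg_at(p1,whs2), truck_at(t3,whs2)}

== RESULT ==
["pkg_at(p1,whs2)", "truck_at(t3,whs2)"]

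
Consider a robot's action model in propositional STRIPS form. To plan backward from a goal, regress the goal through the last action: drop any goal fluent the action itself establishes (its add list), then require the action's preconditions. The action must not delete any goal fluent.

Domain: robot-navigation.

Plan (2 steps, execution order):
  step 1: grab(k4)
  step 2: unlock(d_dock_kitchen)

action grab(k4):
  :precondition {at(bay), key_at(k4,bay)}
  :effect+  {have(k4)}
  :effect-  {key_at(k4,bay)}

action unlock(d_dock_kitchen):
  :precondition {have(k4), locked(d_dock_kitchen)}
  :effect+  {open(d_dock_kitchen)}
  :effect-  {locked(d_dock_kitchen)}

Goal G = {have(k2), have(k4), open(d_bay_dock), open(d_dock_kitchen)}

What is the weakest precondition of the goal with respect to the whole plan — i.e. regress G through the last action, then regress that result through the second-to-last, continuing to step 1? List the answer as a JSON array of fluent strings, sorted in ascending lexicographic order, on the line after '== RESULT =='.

Regress step by step:
  through step 2 (unlock(d_dock_kitchen)): drop {open(d_dock_kitchen)}, keep {have(k2), have(k4), open(d_bay_dock)}, require {have(k4), locked(d_dock_kitchen)}
    → {have(k2), have(k4), locked(d_dock_kitchen), open(d_bay_dock)}
  through step 1 (grab(k4)): drop {have(k4)}, keep {have(k2), locked(d_dock_kitchen), open(d_bay_dock)}, require {at(bay), key_at(k4,bay)}
    → {at(bay), have(k2), key_at(k4,bay), locked(d_dock_kitchen), open(d_bay_dock)}

== RESULT ==
["at(bay)", "have(k2)", "key_at(k4,bay)", "locked(d_dock_kitchen)", "open(d_bay_dock)"]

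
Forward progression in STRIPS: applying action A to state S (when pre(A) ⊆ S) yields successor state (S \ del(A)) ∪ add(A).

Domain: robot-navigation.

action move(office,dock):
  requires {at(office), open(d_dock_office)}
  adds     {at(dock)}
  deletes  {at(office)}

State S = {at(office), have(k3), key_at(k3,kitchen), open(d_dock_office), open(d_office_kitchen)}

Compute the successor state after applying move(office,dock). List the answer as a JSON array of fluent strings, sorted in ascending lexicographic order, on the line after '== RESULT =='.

Compute (S \ del) ∪ add:
  pre ⊆ S: {at(office), open(d_dock_office)} ⊆ S  — applicable
  S \ del = {have(k3), key_at(k3,kitchen), open(d_dock_office), open(d_office_kitchen)}
  ∪ add   = {at(dock), have(k3), key_at(k3,kitchen), open(d_dock_office), open(d_office_kitchen)}

== RESULT ==
["at(dock)", "have(k3)", "key_at(k3,kitchen)", "open(d_dock_office)", "open(d_office_kitchen)"]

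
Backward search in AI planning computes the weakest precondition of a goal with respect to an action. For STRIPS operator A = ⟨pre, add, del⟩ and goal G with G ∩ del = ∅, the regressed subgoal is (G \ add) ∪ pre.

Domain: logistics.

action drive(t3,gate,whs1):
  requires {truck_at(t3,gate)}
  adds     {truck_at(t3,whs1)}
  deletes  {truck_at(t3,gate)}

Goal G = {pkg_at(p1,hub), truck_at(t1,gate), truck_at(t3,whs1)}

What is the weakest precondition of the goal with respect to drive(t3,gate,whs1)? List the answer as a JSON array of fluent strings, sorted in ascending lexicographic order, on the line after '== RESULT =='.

Compute (G \ add) ∪ pre:
  G ∩ del = {}  (empty — regression defined)
  G \ add = {pkg_at(p1,hub), truck_at(t1,gate), truck_at(t3,whs1)} \ {truck_at(t3,whs1)} = {pkg_at(p1,hub), truck_at(t1,gate)}
  ∪ pre   = {pkg_at(p1,hub), truck_at(t1,gate)} ∪ {truck_at(t3,gate)}
          = {pkg_at(p1,hub), truck_at(t1,gate), truck_at(t3,gate)}

== RESULT ==
["pkg_at(p1,hub)", "truck_at(t1,gate)", "truck_at(t3,gate)"]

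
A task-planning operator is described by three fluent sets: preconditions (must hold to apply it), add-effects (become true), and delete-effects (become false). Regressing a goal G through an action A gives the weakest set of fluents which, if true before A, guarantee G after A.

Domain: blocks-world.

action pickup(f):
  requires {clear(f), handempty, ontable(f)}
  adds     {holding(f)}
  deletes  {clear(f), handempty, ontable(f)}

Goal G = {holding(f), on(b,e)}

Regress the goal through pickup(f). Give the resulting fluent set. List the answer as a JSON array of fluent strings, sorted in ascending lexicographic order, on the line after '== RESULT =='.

Compute (G \ add) ∪ pre:
  G ∩ del = {}  (empty — regression defined)
  G \ add = {holding(f), on(b,e)} \ {holding(f)} = {on(b,e)}
  ∪ pre   = {on(b,e)} ∪ {clear(f), handempty, ontable(f)}
          = {clear(f), handempty, on(b,e), ontable(f)}

== RESULT ==
["clear(f)", "handempty", "on(b,e)", "ontable(f)"]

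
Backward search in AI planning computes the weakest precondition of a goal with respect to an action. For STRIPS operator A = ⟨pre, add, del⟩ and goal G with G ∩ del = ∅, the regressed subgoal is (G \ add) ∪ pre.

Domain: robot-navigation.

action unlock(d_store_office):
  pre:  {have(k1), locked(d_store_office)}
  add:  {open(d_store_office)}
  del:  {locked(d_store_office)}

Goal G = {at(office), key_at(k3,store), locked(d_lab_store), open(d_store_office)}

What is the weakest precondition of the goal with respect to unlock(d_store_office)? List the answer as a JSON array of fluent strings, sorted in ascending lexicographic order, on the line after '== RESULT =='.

Compute (G \ add) ∪ pre:
  G ∩ del = {}  (empty — regression defined)
  G \ add = {at(office), key_at(k3,store), locked(d_lab_store), open(d_store_office)} \ {open(d_store_office)} = {at(office), key_at(k3,store), locked(d_lab_store)}
  ∪ pre   = {at(office), key_at(k3,store), locked(d_lab_store)} ∪ {have(k1), locked(d_store_office)}
          = {at(office), have(k1), key_at(k3,store), locked(d_lab_store), locked(d_store_office)}

== RESULT ==
["at(office)", "have(k1)", "key_at(k3,store)", "locked(d_lab_store)", "locked(d_store_office)"]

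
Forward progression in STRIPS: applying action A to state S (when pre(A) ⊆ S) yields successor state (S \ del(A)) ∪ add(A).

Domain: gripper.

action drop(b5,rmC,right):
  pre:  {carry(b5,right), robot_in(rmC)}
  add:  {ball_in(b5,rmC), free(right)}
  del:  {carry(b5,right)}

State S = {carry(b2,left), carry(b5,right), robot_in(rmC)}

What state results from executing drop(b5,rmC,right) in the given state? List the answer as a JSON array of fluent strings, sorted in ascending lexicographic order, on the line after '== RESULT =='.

Compute (S \ del) ∪ add:
  pre ⊆ S: {carry(b5,right), robot_in(rmC)} ⊆ S  — applicable
  S \ del = {carry(b2,left), robot_in(rmC)}
  ∪ add   = {ball_in(b5,rmC), carry(b2,left), free(right), robot_in(rmC)}

== RESULT ==
["ball_in(b5,rmC)", "carry(b2,left)", "free(right)", "robot_in(rmC)"]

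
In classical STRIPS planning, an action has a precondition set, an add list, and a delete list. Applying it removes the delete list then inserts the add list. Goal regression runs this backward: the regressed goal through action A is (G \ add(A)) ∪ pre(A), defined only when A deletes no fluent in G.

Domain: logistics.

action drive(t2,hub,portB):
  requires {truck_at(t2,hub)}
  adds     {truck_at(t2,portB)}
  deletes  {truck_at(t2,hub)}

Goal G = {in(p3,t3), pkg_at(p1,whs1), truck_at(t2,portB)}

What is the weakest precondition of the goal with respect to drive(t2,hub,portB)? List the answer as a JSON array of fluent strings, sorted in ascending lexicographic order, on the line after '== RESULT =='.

Compute (G \ add) ∪ pre:
  G ∩ del = {}  (empty — regression defined)
  G \ add = {in(p3,t3), pkg_at(p1,whs1), truck_at(t2,portB)} \ {truck_at(t2,portB)} = {in(p3,t3), pkg_at(p1,whs1)}
  ∪ pre   = {in(p3,t3), pkg_at(p1,whs1)} ∪ {truck_at(t2,hub)}
          = {in(p3,t3), pkg_at(p1,whs1), truck_at(t2,hub)}

== RESULT ==
["in(p3,t3)", "pkg_at(p1,whs1)", "truck_at(t2,hub)"]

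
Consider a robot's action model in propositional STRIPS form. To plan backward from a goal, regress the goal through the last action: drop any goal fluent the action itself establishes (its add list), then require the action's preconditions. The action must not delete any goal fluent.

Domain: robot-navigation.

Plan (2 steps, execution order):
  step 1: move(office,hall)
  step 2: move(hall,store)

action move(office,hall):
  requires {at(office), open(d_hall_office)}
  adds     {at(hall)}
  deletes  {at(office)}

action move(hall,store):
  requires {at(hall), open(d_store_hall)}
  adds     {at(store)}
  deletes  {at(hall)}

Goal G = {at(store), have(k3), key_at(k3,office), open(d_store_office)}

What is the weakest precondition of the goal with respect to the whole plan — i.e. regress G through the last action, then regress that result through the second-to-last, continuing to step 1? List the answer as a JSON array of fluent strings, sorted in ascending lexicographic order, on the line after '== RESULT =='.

Regress step by step:
  through step 2 (move(hall,store)): drop {at(store)}, keep {have(k3), key_at(k3,office), open(d_store_office)}, require {at(hall), open(d_store_hall)}
    → {at(hall), have(k3), key_at(k3,office), open(d_store_hall), open(d_store_office)}
  through step 1 (move(office,hall)): drop {at(hall)}, keep {have(k3), key_at(k3,office), open(d_store_hall), open(d_store_office)}, require {at(office), open(d_hall_office)}
    → {at(office), have(k3), key_at(k3,office), open(d_hall_office), open(d_store_hall), open(d_store_office)}

== RESULT ==
["at(office)", "have(k3)", "key_at(k3,office)", "open(d_hall_office)", "open(d_store_hall)", "open(d_store_office)"]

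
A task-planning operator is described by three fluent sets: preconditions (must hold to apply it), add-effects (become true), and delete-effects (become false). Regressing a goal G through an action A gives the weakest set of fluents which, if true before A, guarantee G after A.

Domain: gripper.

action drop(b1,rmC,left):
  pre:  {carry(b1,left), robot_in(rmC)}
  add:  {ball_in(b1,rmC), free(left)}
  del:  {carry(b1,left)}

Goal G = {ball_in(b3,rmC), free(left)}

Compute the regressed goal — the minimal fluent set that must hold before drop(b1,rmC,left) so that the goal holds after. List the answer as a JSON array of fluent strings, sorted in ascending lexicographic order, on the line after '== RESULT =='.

Compute (G \ add) ∪ pre:
  G ∩ del = {}  (empty — regression defined)
  G \ add = {ball_in(b3,rmC), free(left)} \ {ball_in(b1,rmC), free(left)} = {ball_in(b3,rmC)}
  ∪ pre   = {ball_in(b3,rmC)} ∪ {carry(b1,left), robot_in(rmC)}
          = {ball_in(b3,rmC), carry(b1,left), robot_in(rmC)}

== RESULT ==
["ball_in(b3,rmC)", "carry(b1,left)", "robot_in(rmC)"]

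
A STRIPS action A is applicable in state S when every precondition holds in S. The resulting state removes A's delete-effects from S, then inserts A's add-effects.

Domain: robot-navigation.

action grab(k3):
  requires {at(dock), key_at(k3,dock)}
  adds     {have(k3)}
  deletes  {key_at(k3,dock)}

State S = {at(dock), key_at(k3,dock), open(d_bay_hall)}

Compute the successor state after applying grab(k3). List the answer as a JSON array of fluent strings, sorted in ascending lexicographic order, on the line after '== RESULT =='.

Progress:
  pre ⊆ S: {at(dock), key_at(k3,dock)} ⊆ S  — applicable
  S \ del = {at(dock), open(d_bay_hall)}
  ∪ add   = {at(dock), have(k3), open(d_bay_hall)}

== RESULT ==
["at(dock)", "have(k3)", "open(d_bay_hall)"]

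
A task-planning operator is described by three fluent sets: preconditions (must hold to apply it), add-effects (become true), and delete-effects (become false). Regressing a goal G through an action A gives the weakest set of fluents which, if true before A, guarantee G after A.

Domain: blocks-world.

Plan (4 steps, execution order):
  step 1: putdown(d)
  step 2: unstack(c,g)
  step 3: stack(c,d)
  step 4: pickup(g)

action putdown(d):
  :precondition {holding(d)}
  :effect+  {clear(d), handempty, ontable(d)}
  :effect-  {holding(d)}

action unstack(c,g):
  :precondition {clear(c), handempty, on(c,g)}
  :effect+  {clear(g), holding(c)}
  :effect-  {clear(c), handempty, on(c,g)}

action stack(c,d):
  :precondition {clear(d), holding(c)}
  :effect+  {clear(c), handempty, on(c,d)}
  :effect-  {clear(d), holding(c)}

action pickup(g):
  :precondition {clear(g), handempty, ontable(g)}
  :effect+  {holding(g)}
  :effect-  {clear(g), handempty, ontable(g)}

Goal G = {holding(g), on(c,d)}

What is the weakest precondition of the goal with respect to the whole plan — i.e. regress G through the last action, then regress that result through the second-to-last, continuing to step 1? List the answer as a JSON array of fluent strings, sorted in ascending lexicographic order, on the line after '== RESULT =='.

Work backward from the goal:
  through step 4 (pickup(g)): drop {holding(g)}, keep {on(c,d)}, require {clear(g), handempty, ontable(g)}
    → {clear(g), handempty, on(c,d), ontable(g)}
  through step 3 (stack(c,d)): drop {handempty, on(c,d)}, keep {clear(g), ontable(g)}, require {clear(d), holding(c)}
    → {clear(d), clear(g), holding(c), ontable(g)}
  through step 2 (unstack(c,g)): drop {clear(g), holding(c)}, keep {clear(d), ontable(g)}, require {clear(c), handempty, on(c,g)}
    → {clear(c), clear(d), handempty, on(c,g), ontable(g)}
  through step 1 (putdown(d)): drop {clear(d), handempty}, keep {clear(c), on(c,g), ontable(g)}, require {holding(d)}
    → {clear(c), holding(d), on(c,g), ontable(g)}

== RESULT ==
["clear(c)", "holding(d)", "on(c,g)", "ontable(g)"]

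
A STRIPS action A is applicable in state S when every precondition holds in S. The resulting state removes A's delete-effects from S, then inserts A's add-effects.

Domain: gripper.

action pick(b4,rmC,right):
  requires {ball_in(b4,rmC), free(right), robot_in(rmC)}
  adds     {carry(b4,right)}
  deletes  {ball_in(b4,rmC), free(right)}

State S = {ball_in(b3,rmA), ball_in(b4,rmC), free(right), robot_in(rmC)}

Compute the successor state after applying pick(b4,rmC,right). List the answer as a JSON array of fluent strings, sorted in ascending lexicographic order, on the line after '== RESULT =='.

Progress:
  pre ⊆ S: {ball_in(b4,rmC), free(right), robot_in(rmC)} ⊆ S  — applicable
  S \ del = {ball_in(b3,rmA), robot_in(rmC)}
  ∪ add   = {ball_in(b3,rmA), carry(b4,right), robot_in(rmC)}

== RESULT ==
["ball_in(b3,rmA)", "carry(b4,right)", "robot_in(rmC)"]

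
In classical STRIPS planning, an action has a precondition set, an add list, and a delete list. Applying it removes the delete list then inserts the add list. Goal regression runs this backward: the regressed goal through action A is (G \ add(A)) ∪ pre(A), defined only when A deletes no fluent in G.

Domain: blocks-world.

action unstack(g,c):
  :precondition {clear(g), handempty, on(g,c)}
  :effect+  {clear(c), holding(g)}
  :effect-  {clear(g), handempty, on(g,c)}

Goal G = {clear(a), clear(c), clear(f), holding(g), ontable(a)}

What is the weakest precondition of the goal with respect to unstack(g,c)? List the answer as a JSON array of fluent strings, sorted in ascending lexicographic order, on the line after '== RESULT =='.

Compute (G \ add) ∪ pre:
  G ∩ del = {}  (empty — regression defined)
  G \ add = {clear(a), clear(c), clear(f), holding(g), ontable(a)} \ {clear(c), holding(g)} = {clear(a), clear(f), ontable(a)}
  ∪ pre   = {clear(a), clear(f), ontable(a)} ∪ {clear(g), handempty, on(g,c)}
          = {clear(a), clear(f), clear(g), handempty, on(g,c), ontable(a)}

== RESULT ==
["clear(a)", "clear(f)", "clear(g)", "handempty", "on(g,c)", "ontable(a)"]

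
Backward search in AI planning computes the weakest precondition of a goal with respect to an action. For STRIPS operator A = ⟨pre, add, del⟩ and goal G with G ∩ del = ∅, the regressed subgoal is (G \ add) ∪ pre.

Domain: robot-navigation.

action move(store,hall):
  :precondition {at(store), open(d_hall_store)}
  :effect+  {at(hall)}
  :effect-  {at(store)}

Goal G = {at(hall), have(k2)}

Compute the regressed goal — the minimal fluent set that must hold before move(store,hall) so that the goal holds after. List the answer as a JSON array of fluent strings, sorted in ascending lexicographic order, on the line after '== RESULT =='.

Regress:
  G ∩ del = {}  (empty — regression defined)
  G \ add = {at(hall), have(k2)} \ {at(hall)} = {have(k2)}
  ∪ pre   = {have(k2)} ∪ {at(store), open(d_hall_store)}
          = {at(store), have(k2), open(d_hall_store)}

== RESULT ==
["at(store)", "have(k2)", "open(d_hall_store)"]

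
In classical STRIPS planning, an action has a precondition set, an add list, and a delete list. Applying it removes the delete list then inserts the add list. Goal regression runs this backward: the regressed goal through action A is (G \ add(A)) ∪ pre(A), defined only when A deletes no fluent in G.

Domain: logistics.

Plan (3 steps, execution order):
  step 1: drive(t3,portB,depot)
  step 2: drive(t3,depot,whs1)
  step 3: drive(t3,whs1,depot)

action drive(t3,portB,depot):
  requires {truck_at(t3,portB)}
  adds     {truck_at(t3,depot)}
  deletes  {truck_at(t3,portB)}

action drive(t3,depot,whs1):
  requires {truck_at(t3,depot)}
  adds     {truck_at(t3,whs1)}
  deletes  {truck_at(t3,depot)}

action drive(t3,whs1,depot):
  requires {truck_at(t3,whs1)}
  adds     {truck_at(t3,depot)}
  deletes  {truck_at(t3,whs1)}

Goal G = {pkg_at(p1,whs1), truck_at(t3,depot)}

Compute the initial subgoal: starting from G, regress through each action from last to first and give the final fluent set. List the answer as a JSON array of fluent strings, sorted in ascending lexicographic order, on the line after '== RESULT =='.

Work backward from the goal:
  through step 3 (drive(t3,whs1,depot)): drop {truck_at(t3,depot)}, keep {pkg_at(p1,whs1)}, require {truck_at(t3,whs1)}
    → {pkg_at(p1,whs1), truck_at(t3,whs1)}
  through step 2 (drive(t3,depot,whs1)): drop {truck_at(t3,whs1)}, keep {pkg_at(p1,whs1)}, require {truck_at(t3,depot)}
    → {pkg_at(p1,whs1), truck_at(t3,depot)}
  through step 1 (drive(t3,portB,depot)): drop {truck_at(t3,depot)}, keep {pkg_at(p1,whs1)}, require {truck_at(t3,portB)}
    → {pkg_at(p1,whs1), truck_at(t3,portB)}

== RESULT ==
["pkg_at(p1,whs1)", "truck_at(t3,portB)"]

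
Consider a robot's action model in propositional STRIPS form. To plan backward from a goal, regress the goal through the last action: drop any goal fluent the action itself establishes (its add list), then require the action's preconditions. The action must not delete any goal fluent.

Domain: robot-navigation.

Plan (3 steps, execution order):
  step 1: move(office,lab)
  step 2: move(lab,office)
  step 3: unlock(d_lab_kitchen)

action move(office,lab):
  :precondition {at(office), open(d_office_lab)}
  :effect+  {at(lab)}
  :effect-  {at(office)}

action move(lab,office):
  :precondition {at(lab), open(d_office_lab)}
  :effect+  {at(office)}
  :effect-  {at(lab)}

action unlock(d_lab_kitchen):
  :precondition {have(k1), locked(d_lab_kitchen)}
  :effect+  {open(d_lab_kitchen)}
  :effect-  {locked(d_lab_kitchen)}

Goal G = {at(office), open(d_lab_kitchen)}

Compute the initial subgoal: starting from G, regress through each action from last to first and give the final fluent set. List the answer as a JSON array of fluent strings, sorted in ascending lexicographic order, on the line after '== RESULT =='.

Regress step by step:
  through step 3 (unlock(d_lab_kitchen)): drop {open(d_lab_kitchen)}, keep {at(office)}, require {have(k1), locked(d_lab_kitchen)}
    → {at(office), have(k1), locked(d_lab_kitchen)}
  through step 2 (move(lab,office)): drop {at(office)}, keep {have(k1), locked(d_lab_kitchen)}, require {at(lab), open(d_office_lab)}
    → {at(lab), have(k1), locked(d_lab_kitchen), open(d_office_lab)}
  through step 1 (move(office,lab)): drop {at(lab)}, keep {have(k1), locked(d_lab_kitchen), open(d_office_lab)}, require {at(office), open(d_office_lab)}
    → {at(office), have(k1), locked(d_lab_kitchen), open(d_office_lab)}

== RESULT ==
["at(office)", "have(k1)", "locked(d_lab_kitchen)", "open(d_office_lab)"]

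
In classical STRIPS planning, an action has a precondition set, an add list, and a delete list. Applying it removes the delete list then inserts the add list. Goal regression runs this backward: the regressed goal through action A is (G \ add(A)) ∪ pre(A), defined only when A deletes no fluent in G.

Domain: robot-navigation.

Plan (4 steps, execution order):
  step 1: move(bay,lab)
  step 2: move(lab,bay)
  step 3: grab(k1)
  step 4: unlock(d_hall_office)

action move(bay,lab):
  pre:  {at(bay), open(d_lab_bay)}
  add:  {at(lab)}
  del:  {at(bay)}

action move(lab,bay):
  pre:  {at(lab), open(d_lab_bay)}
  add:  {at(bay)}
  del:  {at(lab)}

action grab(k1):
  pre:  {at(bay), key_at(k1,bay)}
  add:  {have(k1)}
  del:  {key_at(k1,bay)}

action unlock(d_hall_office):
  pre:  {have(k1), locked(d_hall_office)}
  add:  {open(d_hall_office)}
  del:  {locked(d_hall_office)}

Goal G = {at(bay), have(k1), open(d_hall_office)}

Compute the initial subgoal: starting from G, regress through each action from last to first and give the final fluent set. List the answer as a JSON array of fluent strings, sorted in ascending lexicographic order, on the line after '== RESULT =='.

Work backward from the goal:
  through step 4 (unlock(d_hall_office)): drop {open(d_hall_office)}, keep {at(bay), have(k1)}, require {have(k1), locked(d_hall_office)}
    → {at(bay), have(k1), locked(d_hall_office)}
  through step 3 (grab(k1)): drop {have(k1)}, keep {at(bay), locked(d_hall_office)}, require {at(bay), key_at(k1,bay)}
    → {at(bay), key_at(k1,bay), locked(d_hall_office)}
  through step 2 (move(lab,bay)): drop {at(bay)}, keep {key_at(k1,bay), locked(d_hall_office)}, require {at(lab), open(d_lab_bay)}
    → {at(lab), key_at(k1,bay), locked(d_hall_office), open(d_lab_bay)}
  through step 1 (move(bay,lab)): drop {at(lab)}, keep {key_at(k1,bay), locked(d_hall_office), open(d_lab_bay)}, require {at(bay), open(d_lab_bay)}
    → {at(bay), key_at(k1,bay), locked(d_hall_office), open(d_lab_bay)}

== RESULT ==
["at(bay)", "key_at(k1,bay)", "locked(d_hall_office)", "open(d_lab_bay)"]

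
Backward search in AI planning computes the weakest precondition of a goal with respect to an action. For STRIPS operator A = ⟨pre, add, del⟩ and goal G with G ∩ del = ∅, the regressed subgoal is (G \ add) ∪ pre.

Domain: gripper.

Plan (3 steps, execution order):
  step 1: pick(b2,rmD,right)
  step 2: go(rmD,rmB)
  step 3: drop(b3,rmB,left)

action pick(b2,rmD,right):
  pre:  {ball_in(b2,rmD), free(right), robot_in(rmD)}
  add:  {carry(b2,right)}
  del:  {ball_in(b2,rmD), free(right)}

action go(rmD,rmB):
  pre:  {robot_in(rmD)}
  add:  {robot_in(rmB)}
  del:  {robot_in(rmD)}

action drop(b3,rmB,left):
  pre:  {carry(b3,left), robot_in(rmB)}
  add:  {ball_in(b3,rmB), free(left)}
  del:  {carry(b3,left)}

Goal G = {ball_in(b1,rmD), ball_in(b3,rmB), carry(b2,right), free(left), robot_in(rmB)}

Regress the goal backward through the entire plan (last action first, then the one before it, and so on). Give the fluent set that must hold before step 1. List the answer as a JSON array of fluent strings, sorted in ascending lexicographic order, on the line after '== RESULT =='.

Regress step by step:
  through step 3 (drop(b3,rmB,left)): drop {ball_in(b3,rmB), free(left)}, keep {ball_in(b1,rmD), carry(b2,right), robot_in(rmB)}, require {carry(b3,left), robot_in(rmB)}
    → {ball_in(b1,rmD), carry(b2,right), carry(b3,left), robot_in(rmB)}
  through step 2 (go(rmD,rmB)): drop {robot_in(rmB)}, keep {ball_in(b1,rmD), carry(b2,right), carry(b3,left)}, require {robot_in(rmD)}
    → {ball_in(b1,rmD), carry(b2,right), carry(b3,left), robot_in(rmD)}
  through step 1 (pick(b2,rmD,right)): drop {carry(b2,right)}, keep {ball_in(b1,rmD), carry(b3,left), robot_in(rmD)}, require {ball_in(b2,rmD), free(right), robot_in(rmD)}
    → {ball_in(b1,rmD), ball_in(b2,rmD), carry(b3,left), free(right), robot_in(rmD)}

== RESULT ==
["ball_in(b1,rmD)", "ball_in(b2,rmD)", "carry(b3,left)", "free(right)", "robot_in(rmD)"]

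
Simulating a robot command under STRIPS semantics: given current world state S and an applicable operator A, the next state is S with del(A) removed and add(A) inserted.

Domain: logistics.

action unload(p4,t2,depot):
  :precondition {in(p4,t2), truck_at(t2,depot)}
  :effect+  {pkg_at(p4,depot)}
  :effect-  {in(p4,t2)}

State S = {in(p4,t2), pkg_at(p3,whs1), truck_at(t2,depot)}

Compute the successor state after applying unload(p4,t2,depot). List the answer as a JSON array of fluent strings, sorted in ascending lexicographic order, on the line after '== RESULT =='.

Compute (S \ del) ∪ add:
  pre ⊆ S: {in(p4,t2), truck_at(t2,depot)} ⊆ S  — applicable
  S \ del = {pkg_at(p3,whs1), truck_at(t2,depot)}
  ∪ add   = {pkg_at(p3,whs1), pkg_at(p4,depot), truck_at(t2,depot)}

== RESULT ==
["pkg_at(p3,whs1)", "pkg_at(p4,depot)", "truck_at(t2,depot)"]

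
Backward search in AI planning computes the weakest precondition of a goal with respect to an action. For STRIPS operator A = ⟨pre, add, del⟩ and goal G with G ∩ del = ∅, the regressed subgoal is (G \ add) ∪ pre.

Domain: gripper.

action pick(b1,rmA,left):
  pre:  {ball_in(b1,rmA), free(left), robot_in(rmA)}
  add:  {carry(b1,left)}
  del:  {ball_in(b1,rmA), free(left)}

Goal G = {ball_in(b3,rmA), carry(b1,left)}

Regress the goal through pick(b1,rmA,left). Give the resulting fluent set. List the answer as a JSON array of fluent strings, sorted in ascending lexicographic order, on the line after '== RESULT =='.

Compute (G \ add) ∪ pre:
  G ∩ del = {}  (empty — regression defined)
  G \ add = {ball_in(b3,rmA), carry(b1,left)} \ {carry(b1,left)} = {ball_in(b3,rmA)}
  ∪ pre   = {ball_in(b3,rmA)} ∪ {ball_in(b1,rmA), free(left), robot_in(rmA)}
          = {ball_in(b1,rmA), ball_in(b3,rmA), free(left), robot_in(rmA)}

== RESULT ==
["ball_in(b1,rmA)", "ball_in(b3,rmA)", "free(left)", "robot_in(rmA)"]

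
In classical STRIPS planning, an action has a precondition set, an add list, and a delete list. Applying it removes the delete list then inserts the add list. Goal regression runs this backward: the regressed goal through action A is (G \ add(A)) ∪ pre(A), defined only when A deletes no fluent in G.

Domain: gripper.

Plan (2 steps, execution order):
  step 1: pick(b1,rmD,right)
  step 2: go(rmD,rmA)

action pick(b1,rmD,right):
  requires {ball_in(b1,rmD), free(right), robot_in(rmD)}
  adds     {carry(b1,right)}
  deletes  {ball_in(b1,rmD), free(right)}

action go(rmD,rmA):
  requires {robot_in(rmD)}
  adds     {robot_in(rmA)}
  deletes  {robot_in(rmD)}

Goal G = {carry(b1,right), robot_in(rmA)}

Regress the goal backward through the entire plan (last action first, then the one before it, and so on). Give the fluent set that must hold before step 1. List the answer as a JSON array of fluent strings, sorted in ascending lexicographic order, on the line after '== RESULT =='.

Work backward from the goal:
  through step 2 (go(rmD,rmA)): drop {robot_in(rmA)}, keep {carry(b1,right)}, require {robot_in(rmD)}
    → {carry(b1,right), robot_in(rmD)}
  through step 1 (pick(b1,rmD,right)): drop {carry(b1,right)}, keep {robot_in(rmD)}, require {ball_in(b1,rmD), free(right), robot_in(rmD)}
    → {ball_in(b1,rmD), free(right), robot_in(rmD)}

== RESULT ==
["ball_in(b1,rmD)", "free(right)", "robot_in(rmD)"]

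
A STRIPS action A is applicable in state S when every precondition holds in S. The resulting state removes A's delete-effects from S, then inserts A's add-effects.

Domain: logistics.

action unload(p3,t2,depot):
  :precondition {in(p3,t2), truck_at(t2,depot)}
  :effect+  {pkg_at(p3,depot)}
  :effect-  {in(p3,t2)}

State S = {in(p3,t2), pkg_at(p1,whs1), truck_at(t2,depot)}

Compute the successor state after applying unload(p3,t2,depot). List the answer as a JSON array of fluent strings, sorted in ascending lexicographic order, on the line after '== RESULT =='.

Progress:
  pre ⊆ S: {in(p3,t2), truck_at(t2,depot)} ⊆ S  — applicable
  S \ del = {pkg_at(p1,whs1), truck_at(t2,depot)}
  ∪ add   = {pkg_at(p1,whs1), pkg_at(p3,depot), truck_at(t2,depot)}

== RESULT ==
["pkg_at(p1,whs1)", "pkg_at(p3,depot)", "truck_at(t2,depot)"]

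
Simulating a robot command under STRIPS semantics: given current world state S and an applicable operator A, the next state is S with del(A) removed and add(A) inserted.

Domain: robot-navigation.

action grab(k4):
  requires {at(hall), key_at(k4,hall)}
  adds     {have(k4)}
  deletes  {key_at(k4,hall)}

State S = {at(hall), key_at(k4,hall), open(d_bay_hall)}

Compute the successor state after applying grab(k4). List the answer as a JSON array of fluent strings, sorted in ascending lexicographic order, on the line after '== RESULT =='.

Compute (S \ del) ∪ add:
  pre ⊆ S: {at(hall), key_at(k4,hall)} ⊆ S  — applicable
  S \ del = {at(hall), open(d_bay_hall)}
  ∪ add   = {at(hall), have(k4), open(d_bay_hall)}

== RESULT ==
["at(hall)", "have(k4)", "open(d_bay_hall)"]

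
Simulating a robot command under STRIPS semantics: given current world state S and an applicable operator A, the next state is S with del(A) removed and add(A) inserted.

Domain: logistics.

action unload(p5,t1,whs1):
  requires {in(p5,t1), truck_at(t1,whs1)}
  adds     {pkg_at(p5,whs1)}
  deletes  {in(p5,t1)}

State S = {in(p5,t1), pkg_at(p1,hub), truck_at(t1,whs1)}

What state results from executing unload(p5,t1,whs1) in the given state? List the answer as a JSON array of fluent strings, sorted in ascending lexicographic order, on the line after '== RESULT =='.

Compute (S \ del) ∪ add:
  pre ⊆ S: {in(p5,t1), truck_at(t1,whs1)} ⊆ S  — applicable
  S \ del = {pkg_at(p1,hub), truck_at(t1,whs1)}
  ∪ add   = {pkg_at(p1,hub), pkg_at(p5,whs1), truck_at(t1,whs1)}

== RESULT ==
["pkg_at(p1,hub)", "pkg_at(p5,whs1)", "truck_at(t1,whs1)"]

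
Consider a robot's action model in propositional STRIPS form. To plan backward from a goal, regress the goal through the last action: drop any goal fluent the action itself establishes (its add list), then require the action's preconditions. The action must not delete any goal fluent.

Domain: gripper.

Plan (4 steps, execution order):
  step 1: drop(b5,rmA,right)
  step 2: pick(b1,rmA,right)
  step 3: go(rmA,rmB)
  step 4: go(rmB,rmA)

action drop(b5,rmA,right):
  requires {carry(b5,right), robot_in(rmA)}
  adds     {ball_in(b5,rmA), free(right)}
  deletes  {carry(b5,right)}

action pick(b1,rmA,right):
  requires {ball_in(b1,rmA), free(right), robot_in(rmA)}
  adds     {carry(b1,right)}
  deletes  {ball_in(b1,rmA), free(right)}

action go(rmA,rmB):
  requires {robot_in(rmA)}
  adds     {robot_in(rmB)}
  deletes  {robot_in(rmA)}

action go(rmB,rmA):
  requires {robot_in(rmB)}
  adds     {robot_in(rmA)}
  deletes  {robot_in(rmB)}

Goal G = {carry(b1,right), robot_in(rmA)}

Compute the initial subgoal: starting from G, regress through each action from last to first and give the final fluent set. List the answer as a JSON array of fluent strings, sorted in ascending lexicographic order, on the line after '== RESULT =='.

Work backward from the goal:
  through step 4 (go(rmB,rmA)): drop {robot_in(rmA)}, keep {carry(b1,right)}, require {robot_in(rmB)}
    → {carry(b1,right), robot_in(rmB)}
  through step 3 (go(rmA,rmB)): drop {robot_in(rmB)}, keep {carry(b1,right)}, require {robot_in(rmA)}
    → {carry(b1,right), robot_in(rmA)}
  through step 2 (pick(b1,rmA,right)): drop {carry(b1,right)}, keep {robot_in(rmA)}, require {ball_in(b1,rmA), free(right), robot_in(rmA)}
    → {ball_in(b1,rmA), free(right), robot_in(rmA)}
  through step 1 (drop(b5,rmA,right)): drop {free(right)}, keep {ball_in(b1,rmA), robot_in(rmA)}, require {carry(b5,right), robot_in(rmA)}
    → {ball_in(b1,rmA), carry(b5,right), robot_in(rmA)}

== RESULT ==
["ball_in(b1,rmA)", "carry(b5,right)", "robot_in(rmA)"]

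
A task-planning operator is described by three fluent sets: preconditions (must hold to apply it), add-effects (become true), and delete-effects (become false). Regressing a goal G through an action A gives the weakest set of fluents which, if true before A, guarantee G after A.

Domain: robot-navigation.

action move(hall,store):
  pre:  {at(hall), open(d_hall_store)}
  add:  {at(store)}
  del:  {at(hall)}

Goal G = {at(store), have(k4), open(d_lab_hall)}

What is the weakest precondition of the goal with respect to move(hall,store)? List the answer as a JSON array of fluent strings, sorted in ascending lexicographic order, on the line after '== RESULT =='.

Regress:
  G ∩ del = {}  (empty — regression defined)
  G \ add = {at(store), have(k4), open(d_lab_hall)} \ {at(store)} = {have(k4), open(d_lab_hall)}
  ∪ pre   = {have(k4), open(d_lab_hall)} ∪ {at(hall), open(d_hall_store)}
          = {at(hall), have(k4), open(d_hall_store), open(d_lab_hall)}

== RESULT ==
["at(hall)", "have(k4)", "open(d_hall_store)", "open(d_lab_hall)"]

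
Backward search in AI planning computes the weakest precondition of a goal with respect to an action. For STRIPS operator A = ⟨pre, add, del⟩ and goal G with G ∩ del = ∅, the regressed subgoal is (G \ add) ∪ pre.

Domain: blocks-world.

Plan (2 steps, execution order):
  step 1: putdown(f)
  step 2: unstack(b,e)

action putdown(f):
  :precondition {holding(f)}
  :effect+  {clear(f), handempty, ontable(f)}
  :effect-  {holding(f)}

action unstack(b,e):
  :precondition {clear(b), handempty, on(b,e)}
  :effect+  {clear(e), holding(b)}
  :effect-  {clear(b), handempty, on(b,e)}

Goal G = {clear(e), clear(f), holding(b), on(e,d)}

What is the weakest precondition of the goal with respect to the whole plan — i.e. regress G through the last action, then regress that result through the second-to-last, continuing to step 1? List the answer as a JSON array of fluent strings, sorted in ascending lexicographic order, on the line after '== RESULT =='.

Regress step by step:
  through step 2 (unstack(b,e)): drop {clear(e), holding(b)}, keep {clear(f), on(e,d)}, require {clear(b), handempty, on(b,e)}
    → {clear(b), clear(f), handempty, on(b,e), on(e,d)}
  through step 1 (putdown(f)): drop {clear(f), handempty}, keep {clear(b), on(b,e), on(e,d)}, require {holding(f)}
    → {clear(b), holding(f), on(b,e), on(e,d)}

== RESULT ==
["clear(b)", "holding(f)", "on(b,e)", "on(e,d)"]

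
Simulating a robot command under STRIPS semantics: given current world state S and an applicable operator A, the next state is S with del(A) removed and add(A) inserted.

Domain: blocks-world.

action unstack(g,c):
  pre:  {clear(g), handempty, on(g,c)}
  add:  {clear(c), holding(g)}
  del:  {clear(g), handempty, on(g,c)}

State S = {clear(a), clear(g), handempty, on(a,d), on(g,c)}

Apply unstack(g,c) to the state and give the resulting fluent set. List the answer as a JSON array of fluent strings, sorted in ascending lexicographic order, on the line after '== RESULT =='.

Progress:
  pre ⊆ S: {clear(g), handempty, on(g,c)} ⊆ S  — applicable
  S \ del = {clear(a), on(a,d)}
  ∪ add   = {clear(a), clear(c), holding(g), on(a,d)}

== RESULT ==
["clear(a)", "clear(c)", "holding(g)", "on(a,d)"]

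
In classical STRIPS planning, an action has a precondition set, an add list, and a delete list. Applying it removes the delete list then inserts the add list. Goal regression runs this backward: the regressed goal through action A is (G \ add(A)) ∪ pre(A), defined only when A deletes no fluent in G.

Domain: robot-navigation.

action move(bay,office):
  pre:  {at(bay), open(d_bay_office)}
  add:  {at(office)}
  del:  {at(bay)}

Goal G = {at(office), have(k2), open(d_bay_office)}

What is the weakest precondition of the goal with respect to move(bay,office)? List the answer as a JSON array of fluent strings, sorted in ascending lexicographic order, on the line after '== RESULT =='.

Regress:
  G ∩ del = {}  (empty — regression defined)
  G \ add = {at(office), have(k2), open(d_bay_office)} \ {at(office)} = {have(k2), open(d_bay_office)}
  ∪ pre   = {have(k2), open(d_bay_office)} ∪ {at(bay), open(d_bay_office)}
          = {at(bay), have(k2), open(d_bay_office)}

== RESULT ==
["at(bay)", "have(k2)", "open(d_bay_office)"]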